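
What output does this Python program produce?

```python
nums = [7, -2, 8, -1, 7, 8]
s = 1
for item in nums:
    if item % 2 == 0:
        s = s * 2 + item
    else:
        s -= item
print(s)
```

item=7: not even, s = 1-7 = -6
item=-2: even, s = (-6)*2+(-2) = -14
item=8: even, s = (-14)*2+8 = -20
item=-1: not even, s = (-20)-(-1) = -19
item=7: not even, s = (-19)-7 = -26
item=8: even, s = (-26)*2+8 = -44

-44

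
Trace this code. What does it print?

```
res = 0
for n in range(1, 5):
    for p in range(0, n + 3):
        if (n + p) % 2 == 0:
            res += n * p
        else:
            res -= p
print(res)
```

n=1,p=0: odd sum, res = 0-0 = 0
n=1,p=1: even sum, res = 0+1 = 1
n=1,p=2: odd sum, res = 1-2 = -1
n=1,p=3: even sum, res = (-1)+3 = 2
n=2,p=0: even sum, res = 2+0 = 2
n=2,p=1: odd sum, res = 2-1 = 1
n=2,p=2: even sum, res = 1+4 = 5
n=2,p=3: odd sum, res = 5-3 = 2
n=2,p=4: even sum, res = 2+8 = 10
n=3,p=0: odd sum, res = 10-0 = 10
n=3,p=1: even sum, res = 10+3 = 13
n=3,p=2: odd sum, res = 13-2 = 11
n=3,p=3: even sum, res = 11+9 = 20
n=3,p=4: odd sum, res = 20-4 = 16
n=3,p=5: even sum, res = 16+15 = 31
n=4,p=0: even sum, res = 31+0 = 31
n=4,p=1: odd sum, res = 31-1 = 30
n=4,p=2: even sum, res = 30+8 = 38
n=4,p=3: odd sum, res = 38-3 = 35
n=4,p=4: even sum, res = 35+16 = 51
n=4,p=5: odd sum, res = 51-5 = 46
n=4,p=6: even sum, res = 46+24 = 70

70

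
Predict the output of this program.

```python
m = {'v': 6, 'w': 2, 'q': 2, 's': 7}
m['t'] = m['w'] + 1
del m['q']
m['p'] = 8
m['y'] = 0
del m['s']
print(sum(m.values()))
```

m['t'] = m['w']+1 = 3 → {'v': 6, 'w': 2, 'q': 2, 's': 7, 't': 3}
del 'q' → {'v': 6, 'w': 2, 's': 7, 't': 3}
m['p'] = 8 → {'v': 6, 'w': 2, 's': 7, 't': 3, 'p': 8}
m['y'] = 0 → {'v': 6, 'w': 2, 's': 7, 't': 3, 'p': 8, 'y': 0}
del 's' → {'v': 6, 'w': 2, 't': 3, 'p': 8, 'y': 0}
sum of values = 19

19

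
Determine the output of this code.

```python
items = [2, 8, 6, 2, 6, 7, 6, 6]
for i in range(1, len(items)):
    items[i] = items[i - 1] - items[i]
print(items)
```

i=1: items[1] = 2-8 = -6 → [2, -6, 6, 2, 6, 7, 6, 6]
i=2: items[2] = (-6)-6 = -12 → [2, -6, -12, 2, 6, 7, 6, 6]
i=3: items[3] = (-12)-2 = -14 → [2, -6, -12, -14, 6, 7, 6, 6]
i=4: items[4] = (-14)-6 = -20 → [2, -6, -12, -14, -20, 7, 6, 6]
i=5: items[5] = (-20)-7 = -27 → [2, -6, -12, -14, -20, -27, 6, 6]
i=6: items[6] = (-27)-6 = -33 → [2, -6, -12, -14, -20, -27, -33, 6]
i=7: items[7] = (-33)-6 = -39 → [2, -6, -12, -14, -20, -27, -33, -39]

[2, -6, -12, -14, -20, -27, -33, -39]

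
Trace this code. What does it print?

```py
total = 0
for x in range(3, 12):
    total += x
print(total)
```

x=3: total = 0+3 = 3
x=4: total = 3+4 = 7
x=5: total = 7+5 = 12
x=6: total = 12+6 = 18
x=7: total = 18+7 = 25
x=8: total = 25+8 = 33
x=9: total = 33+9 = 42
x=10: total = 42+10 = 52
x=11: total = 52+11 = 63

63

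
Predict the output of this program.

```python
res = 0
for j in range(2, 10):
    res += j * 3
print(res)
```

132

j=2: res = 0+2*3 = 6
j=3: res = 6+3*3 = 15
j=4: res = 15+4*3 = 27
j=5: res = 27+5*3 = 42
j=6: res = 42+6*3 = 60
j=7: res = 60+7*3 = 81
j=8: res = 81+8*3 = 105
j=9: res = 105+9*3 = 132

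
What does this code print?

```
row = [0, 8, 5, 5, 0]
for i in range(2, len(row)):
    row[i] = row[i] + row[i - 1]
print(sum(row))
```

i=2: row[2] = 5+8 = 13 → [0, 8, 13, 5, 0]
i=3: row[3] = 5+13 = 18 → [0, 8, 13, 18, 0]
i=4: row[4] = 0+18 = 18 → [0, 8, 13, 18, 18]
sum = 57

57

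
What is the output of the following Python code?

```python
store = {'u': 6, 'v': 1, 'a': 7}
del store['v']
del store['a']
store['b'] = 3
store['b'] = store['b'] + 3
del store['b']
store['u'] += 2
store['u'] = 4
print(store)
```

del 'v' → {'u': 6, 'a': 7}
del 'a' → {'u': 6}
store['b'] = 3 → {'u': 6, 'b': 3}
store['b'] = store['b']+3 = 6 → {'u': 6, 'b': 6}
del 'b' → {'u': 6}
store['u'] = 6+2 = 8 → {'u': 8}
store['u'] = 4 → {'u': 4}

{'u': 4}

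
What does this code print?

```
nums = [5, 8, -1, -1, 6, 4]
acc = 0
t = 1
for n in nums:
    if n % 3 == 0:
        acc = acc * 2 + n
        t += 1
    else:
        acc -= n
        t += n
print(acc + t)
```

n=5: not %3==0, acc = 0-5 = -5; t=6
n=8: not %3==0, acc = (-5)-8 = -13; t=14
n=-1: not %3==0, acc = (-13)-(-1) = -12; t=13
n=-1: not %3==0, acc = (-12)-(-1) = -11; t=12
n=6: %3==0, acc = (-11)*2+6 = -16; t=13
n=4: not %3==0, acc = (-16)-4 = -20; t=17
acc+t = (-20)+17 = -3

-3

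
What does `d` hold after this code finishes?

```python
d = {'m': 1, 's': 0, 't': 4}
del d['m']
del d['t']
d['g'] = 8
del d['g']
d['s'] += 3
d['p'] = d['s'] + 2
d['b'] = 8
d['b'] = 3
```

del 'm' → {'s': 0, 't': 4}
del 't' → {'s': 0}
d['g'] = 8 → {'s': 0, 'g': 8}
del 'g' → {'s': 0}
d['s'] = 0+3 = 3 → {'s': 3}
d['p'] = d['s']+2 = 5 → {'s': 3, 'p': 5}
d['b'] = 8 → {'s': 3, 'p': 5, 'b': 8}
d['b'] = 3 → {'s': 3, 'p': 5, 'b': 3}

{'s': 3, 'p': 5, 'b': 3}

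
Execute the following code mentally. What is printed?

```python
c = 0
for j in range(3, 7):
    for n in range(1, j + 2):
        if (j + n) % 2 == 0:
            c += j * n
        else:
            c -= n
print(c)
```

110

j=3,n=1: even sum, c = 0+3 = 3
j=3,n=2: odd sum, c = 3-2 = 1
j=3,n=3: even sum, c = 1+9 = 10
j=3,n=4: odd sum, c = 10-4 = 6
j=4,n=1: odd sum, c = 6-1 = 5
j=4,n=2: even sum, c = 5+8 = 13
j=4,n=3: odd sum, c = 13-3 = 10
j=4,n=4: even sum, c = 10+16 = 26
j=4,n=5: odd sum, c = 26-5 = 21
j=5,n=1: even sum, c = 21+5 = 26
j=5,n=2: odd sum, c = 26-2 = 24
j=5,n=3: even sum, c = 24+15 = 39
j=5,n=4: odd sum, c = 39-4 = 35
j=5,n=5: even sum, c = 35+25 = 60
j=5,n=6: odd sum, c = 60-6 = 54
j=6,n=1: odd sum, c = 54-1 = 53
j=6,n=2: even sum, c = 53+12 = 65
j=6,n=3: odd sum, c = 65-3 = 62
j=6,n=4: even sum, c = 62+24 = 86
j=6,n=5: odd sum, c = 86-5 = 81
j=6,n=6: even sum, c = 81+36 = 117
j=6,n=7: odd sum, c = 117-7 = 110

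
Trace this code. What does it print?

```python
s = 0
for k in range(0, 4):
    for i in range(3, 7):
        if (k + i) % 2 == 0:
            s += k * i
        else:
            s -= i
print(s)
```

k=0,i=3: odd sum, s = 0-3 = -3
k=0,i=4: even sum, s = (-3)+0 = -3
k=0,i=5: odd sum, s = (-3)-5 = -8
k=0,i=6: even sum, s = (-8)+0 = -8
k=1,i=3: even sum, s = (-8)+3 = -5
k=1,i=4: odd sum, s = (-5)-4 = -9
k=1,i=5: even sum, s = (-9)+5 = -4
k=1,i=6: odd sum, s = (-4)-6 = -10
k=2,i=3: odd sum, s = (-10)-3 = -13
k=2,i=4: even sum, s = (-13)+8 = -5
k=2,i=5: odd sum, s = (-5)-5 = -10
k=2,i=6: even sum, s = (-10)+12 = 2
k=3,i=3: even sum, s = 2+9 = 11
k=3,i=4: odd sum, s = 11-4 = 7
k=3,i=5: even sum, s = 7+15 = 22
k=3,i=6: odd sum, s = 22-6 = 16

16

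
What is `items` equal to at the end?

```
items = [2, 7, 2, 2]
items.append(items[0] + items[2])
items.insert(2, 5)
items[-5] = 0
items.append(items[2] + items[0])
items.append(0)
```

[2, 0, 5, 2, 2, 4, 7, 0]

append items[0]+items[2] = 2+2 = 4 → [2, 7, 2, 2, 4]
insert 5 at 2 → [2, 7, 5, 2, 2, 4]
items[-5] = 0 → [2, 0, 5, 2, 2, 4]
append items[2]+items[0] = 5+2 = 7 → [2, 0, 5, 2, 2, 4, 7]
append 0 → [2, 0, 5, 2, 2, 4, 7, 0]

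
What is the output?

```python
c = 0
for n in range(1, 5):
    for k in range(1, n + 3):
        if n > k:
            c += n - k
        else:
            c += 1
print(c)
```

22

n=1,k=1: not 1>1, c = 0+1 = 1
n=1,k=2: not 1>2, c = 1+1 = 2
n=1,k=3: not 1>3, c = 2+1 = 3
n=2,k=1: 2>1, c = 3+1 = 4
n=2,k=2: not 2>2, c = 4+1 = 5
n=2,k=3: not 2>3, c = 5+1 = 6
n=2,k=4: not 2>4, c = 6+1 = 7
n=3,k=1: 3>1, c = 7+2 = 9
n=3,k=2: 3>2, c = 9+1 = 10
n=3,k=3: not 3>3, c = 10+1 = 11
n=3,k=4: not 3>4, c = 11+1 = 12
n=3,k=5: not 3>5, c = 12+1 = 13
n=4,k=1: 4>1, c = 13+3 = 16
n=4,k=2: 4>2, c = 16+2 = 18
n=4,k=3: 4>3, c = 18+1 = 19
n=4,k=4: not 4>4, c = 19+1 = 20
n=4,k=5: not 4>5, c = 20+1 = 21
n=4,k=6: not 4>6, c = 21+1 = 22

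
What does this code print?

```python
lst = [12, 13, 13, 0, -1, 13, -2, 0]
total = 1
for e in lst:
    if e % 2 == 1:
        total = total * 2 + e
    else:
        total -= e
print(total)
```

e=12: not odd, total = 1-12 = -11
e=13: odd, total = (-11)*2+13 = -9
e=13: odd, total = (-9)*2+13 = -5
e=0: not odd, total = (-5)-0 = -5
e=-1: odd, total = (-5)*2+(-1) = -11
e=13: odd, total = (-11)*2+13 = -9
e=-2: not odd, total = (-9)-(-2) = -7
e=0: not odd, total = (-7)-0 = -7

-7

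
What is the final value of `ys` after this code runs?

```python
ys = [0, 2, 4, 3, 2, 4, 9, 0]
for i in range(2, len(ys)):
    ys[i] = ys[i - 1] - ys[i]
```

[0, 2, -2, -5, -7, -11, -20, -20]

i=2: ys[2] = 2-4 = -2 → [0, 2, -2, 3, 2, 4, 9, 0]
i=3: ys[3] = (-2)-3 = -5 → [0, 2, -2, -5, 2, 4, 9, 0]
i=4: ys[4] = (-5)-2 = -7 → [0, 2, -2, -5, -7, 4, 9, 0]
i=5: ys[5] = (-7)-4 = -11 → [0, 2, -2, -5, -7, -11, 9, 0]
i=6: ys[6] = (-11)-9 = -20 → [0, 2, -2, -5, -7, -11, -20, 0]
i=7: ys[7] = (-20)-0 = -20 → [0, 2, -2, -5, -7, -11, -20, -20]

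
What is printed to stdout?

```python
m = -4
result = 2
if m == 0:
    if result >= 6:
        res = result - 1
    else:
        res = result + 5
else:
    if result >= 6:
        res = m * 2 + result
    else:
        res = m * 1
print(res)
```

m=-4, result=2
m == 0 is False; result >= 6 is False
→ res = m * 1 = -4

-4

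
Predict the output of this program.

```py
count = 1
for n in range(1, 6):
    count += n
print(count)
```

16

n=1: count = 1+1 = 2
n=2: count = 2+2 = 4
n=3: count = 4+3 = 7
n=4: count = 7+4 = 11
n=5: count = 11+5 = 16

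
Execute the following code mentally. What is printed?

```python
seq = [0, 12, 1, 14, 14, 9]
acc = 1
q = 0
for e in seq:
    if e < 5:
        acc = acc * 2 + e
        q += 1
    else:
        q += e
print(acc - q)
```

e=0: <5, acc = 1*2+0 = 2; q=1
e=12: not <5; q=13
e=1: <5, acc = 2*2+1 = 5; q=14
e=14: not <5; q=28
e=14: not <5; q=42
e=9: not <5; q=51
acc-q = 5-51 = -46

-46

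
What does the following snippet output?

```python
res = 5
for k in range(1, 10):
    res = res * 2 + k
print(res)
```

k=1: res = 5*2+1 = 11
k=2: res = 11*2+2 = 24
k=3: res = 24*2+3 = 51
k=4: res = 51*2+4 = 106
k=5: res = 106*2+5 = 217
k=6: res = 217*2+6 = 440
k=7: res = 440*2+7 = 887
k=8: res = 887*2+8 = 1782
k=9: res = 1782*2+9 = 3573

3573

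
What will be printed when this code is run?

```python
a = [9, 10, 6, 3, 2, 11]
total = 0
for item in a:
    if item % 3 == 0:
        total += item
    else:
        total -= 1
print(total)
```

item=9: %3==0, total = 0+9 = 9
item=10: not %3==0, total = 9-1 = 8
item=6: %3==0, total = 8+6 = 14
item=3: %3==0, total = 14+3 = 17
item=2: not %3==0, total = 17-1 = 16
item=11: not %3==0, total = 16-1 = 15

15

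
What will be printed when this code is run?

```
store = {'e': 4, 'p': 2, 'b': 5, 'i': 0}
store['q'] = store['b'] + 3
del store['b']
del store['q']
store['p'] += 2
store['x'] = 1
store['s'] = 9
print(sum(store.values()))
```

18

store['q'] = store['b']+3 = 8 → {'e': 4, 'p': 2, 'b': 5, 'i': 0, 'q': 8}
del 'b' → {'e': 4, 'p': 2, 'i': 0, 'q': 8}
del 'q' → {'e': 4, 'p': 2, 'i': 0}
store['p'] = 2+2 = 4 → {'e': 4, 'p': 4, 'i': 0}
store['x'] = 1 → {'e': 4, 'p': 4, 'i': 0, 'x': 1}
store['s'] = 9 → {'e': 4, 'p': 4, 'i': 0, 'x': 1, 's': 9}
sum of values = 18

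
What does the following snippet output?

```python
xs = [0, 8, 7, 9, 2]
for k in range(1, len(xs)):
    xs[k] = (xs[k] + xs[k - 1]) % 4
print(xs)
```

k=1: xs[1] = (8+0)%4 = 0 → [0, 0, 7, 9, 2]
k=2: xs[2] = (7+0)%4 = 3 → [0, 0, 3, 9, 2]
k=3: xs[3] = (9+3)%4 = 0 → [0, 0, 3, 0, 2]
k=4: xs[4] = (2+0)%4 = 2 → [0, 0, 3, 0, 2]

[0, 0, 3, 0, 2]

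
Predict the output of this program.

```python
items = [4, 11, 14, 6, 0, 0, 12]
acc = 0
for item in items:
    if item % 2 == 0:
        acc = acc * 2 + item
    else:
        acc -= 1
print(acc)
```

item=4: even, acc = 0*2+4 = 4
item=11: not even, acc = 4-1 = 3
item=14: even, acc = 3*2+14 = 20
item=6: even, acc = 20*2+6 = 46
item=0: even, acc = 46*2+0 = 92
item=0: even, acc = 92*2+0 = 184
item=12: even, acc = 184*2+12 = 380

380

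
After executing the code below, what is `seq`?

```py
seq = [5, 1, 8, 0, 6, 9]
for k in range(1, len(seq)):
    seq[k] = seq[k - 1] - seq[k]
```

k=1: seq[1] = 5-1 = 4 → [5, 4, 8, 0, 6, 9]
k=2: seq[2] = 4-8 = -4 → [5, 4, -4, 0, 6, 9]
k=3: seq[3] = (-4)-0 = -4 → [5, 4, -4, -4, 6, 9]
k=4: seq[4] = (-4)-6 = -10 → [5, 4, -4, -4, -10, 9]
k=5: seq[5] = (-10)-9 = -19 → [5, 4, -4, -4, -10, -19]

[5, 4, -4, -4, -10, -19]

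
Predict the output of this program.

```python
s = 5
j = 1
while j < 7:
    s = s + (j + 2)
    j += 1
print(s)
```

38

j=1: s = 5+3 = 8
j=2: s = 8+4 = 12
j=3: s = 12+5 = 17
j=4: s = 17+6 = 23
j=5: s = 23+7 = 30
j=6: s = 30+8 = 38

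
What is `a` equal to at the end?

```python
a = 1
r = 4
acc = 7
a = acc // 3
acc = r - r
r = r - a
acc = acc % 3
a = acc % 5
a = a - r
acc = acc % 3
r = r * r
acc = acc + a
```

-2

a = 7//3 = 2
acc = 4-4 = 0
r = 4-2 = 2
acc = 0%3 = 0
a = 0%5 = 0
a = 0-2 = -2
acc = 0%3 = 0
r = 2*2 = 4
acc = 0+(-2) = -2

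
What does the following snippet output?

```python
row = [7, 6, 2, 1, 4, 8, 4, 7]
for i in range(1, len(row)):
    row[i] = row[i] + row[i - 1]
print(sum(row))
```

170

i=1: row[1] = 6+7 = 13 → [7, 13, 2, 1, 4, 8, 4, 7]
i=2: row[2] = 2+13 = 15 → [7, 13, 15, 1, 4, 8, 4, 7]
i=3: row[3] = 1+15 = 16 → [7, 13, 15, 16, 4, 8, 4, 7]
i=4: row[4] = 4+16 = 20 → [7, 13, 15, 16, 20, 8, 4, 7]
i=5: row[5] = 8+20 = 28 → [7, 13, 15, 16, 20, 28, 4, 7]
i=6: row[6] = 4+28 = 32 → [7, 13, 15, 16, 20, 28, 32, 7]
i=7: row[7] = 7+32 = 39 → [7, 13, 15, 16, 20, 28, 32, 39]
sum = 170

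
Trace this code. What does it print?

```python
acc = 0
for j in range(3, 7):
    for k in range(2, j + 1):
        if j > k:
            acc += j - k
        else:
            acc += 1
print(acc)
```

j=3,k=2: 3>2, acc = 0+1 = 1
j=3,k=3: not 3>3, acc = 1+1 = 2
j=4,k=2: 4>2, acc = 2+2 = 4
j=4,k=3: 4>3, acc = 4+1 = 5
j=4,k=4: not 4>4, acc = 5+1 = 6
j=5,k=2: 5>2, acc = 6+3 = 9
j=5,k=3: 5>3, acc = 9+2 = 11
j=5,k=4: 5>4, acc = 11+1 = 12
j=5,k=5: not 5>5, acc = 12+1 = 13
j=6,k=2: 6>2, acc = 13+4 = 17
j=6,k=3: 6>3, acc = 17+3 = 20
j=6,k=4: 6>4, acc = 20+2 = 22
j=6,k=5: 6>5, acc = 22+1 = 23
j=6,k=6: not 6>6, acc = 23+1 = 24

24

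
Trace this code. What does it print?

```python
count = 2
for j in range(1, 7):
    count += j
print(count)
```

23

j=1: count = 2+1 = 3
j=2: count = 3+2 = 5
j=3: count = 5+3 = 8
j=4: count = 8+4 = 12
j=5: count = 12+5 = 17
j=6: count = 17+6 = 23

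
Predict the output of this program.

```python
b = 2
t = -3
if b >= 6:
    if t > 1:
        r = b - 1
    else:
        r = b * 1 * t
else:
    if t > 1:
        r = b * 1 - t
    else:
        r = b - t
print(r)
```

5

b=2, t=-3
b >= 6 is False; t > 1 is False
→ r = b - t = 5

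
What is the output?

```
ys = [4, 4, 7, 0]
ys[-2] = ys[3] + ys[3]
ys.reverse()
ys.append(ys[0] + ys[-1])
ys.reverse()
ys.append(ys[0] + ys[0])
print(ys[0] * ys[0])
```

16

ys[-2] = ys[3]+ys[3] = 0+0 = 0 → [4, 4, 0, 0]
reverse → [0, 0, 4, 4]
append ys[0]+ys[-1] = 0+4 = 4 → [0, 0, 4, 4, 4]
reverse → [4, 4, 4, 0, 0]
append ys[0]+ys[0] = 4+4 = 8 → [4, 4, 4, 0, 0, 8]
ys[0]*ys[0] = 4*4 = 16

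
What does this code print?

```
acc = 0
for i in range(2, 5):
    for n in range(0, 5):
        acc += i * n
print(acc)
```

90

i=2,n=0: acc = 0+0 = 0
i=2,n=1: acc = 0+2 = 2
i=2,n=2: acc = 2+4 = 6
i=2,n=3: acc = 6+6 = 12
i=2,n=4: acc = 12+8 = 20
i=3,n=0: acc = 20+0 = 20
i=3,n=1: acc = 20+3 = 23
i=3,n=2: acc = 23+6 = 29
i=3,n=3: acc = 29+9 = 38
i=3,n=4: acc = 38+12 = 50
i=4,n=0: acc = 50+0 = 50
i=4,n=1: acc = 50+4 = 54
i=4,n=2: acc = 54+8 = 62
i=4,n=3: acc = 62+12 = 74
i=4,n=4: acc = 74+16 = 90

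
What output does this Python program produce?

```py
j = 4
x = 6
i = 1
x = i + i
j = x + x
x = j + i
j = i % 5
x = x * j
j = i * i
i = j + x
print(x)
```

5

x = 1+1 = 2
j = 2+2 = 4
x = 4+1 = 5
j = 1%5 = 1
x = 5*1 = 5
j = 1*1 = 1
i = 1+5 = 6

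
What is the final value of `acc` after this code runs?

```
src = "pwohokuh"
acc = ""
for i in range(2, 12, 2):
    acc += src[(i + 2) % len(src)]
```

'oupoo'

i=2: add src[4]='o' → 'o'
i=4: add src[6]='u' → 'ou'
i=6: add src[0]='p' → 'oup'
i=8: add src[2]='o' → 'oupo'
i=10: add src[4]='o' → 'oupoo'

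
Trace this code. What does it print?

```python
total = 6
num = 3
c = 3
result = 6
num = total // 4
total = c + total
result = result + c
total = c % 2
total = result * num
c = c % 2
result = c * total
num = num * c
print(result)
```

num = 6//4 = 1
total = 3+6 = 9
result = 6+3 = 9
total = 3%2 = 1
total = 9*1 = 9
c = 3%2 = 1
result = 1*9 = 9
num = 1*1 = 1

9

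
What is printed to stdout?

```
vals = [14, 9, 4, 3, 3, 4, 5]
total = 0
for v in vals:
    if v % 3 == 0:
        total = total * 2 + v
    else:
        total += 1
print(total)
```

v=14: not %3==0, total = 0+1 = 1
v=9: %3==0, total = 1*2+9 = 11
v=4: not %3==0, total = 11+1 = 12
v=3: %3==0, total = 12*2+3 = 27
v=3: %3==0, total = 27*2+3 = 57
v=4: not %3==0, total = 57+1 = 58
v=5: not %3==0, total = 58+1 = 59

59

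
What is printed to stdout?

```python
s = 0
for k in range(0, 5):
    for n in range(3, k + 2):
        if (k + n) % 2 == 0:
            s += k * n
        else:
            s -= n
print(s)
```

10

k=2,n=3: odd sum, s = 0-3 = -3
k=3,n=3: even sum, s = (-3)+9 = 6
k=3,n=4: odd sum, s = 6-4 = 2
k=4,n=3: odd sum, s = 2-3 = -1
k=4,n=4: even sum, s = (-1)+16 = 15
k=4,n=5: odd sum, s = 15-5 = 10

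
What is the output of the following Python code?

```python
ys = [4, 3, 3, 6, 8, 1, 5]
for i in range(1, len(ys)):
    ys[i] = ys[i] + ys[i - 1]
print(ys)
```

i=1: ys[1] = 3+4 = 7 → [4, 7, 3, 6, 8, 1, 5]
i=2: ys[2] = 3+7 = 10 → [4, 7, 10, 6, 8, 1, 5]
i=3: ys[3] = 6+10 = 16 → [4, 7, 10, 16, 8, 1, 5]
i=4: ys[4] = 8+16 = 24 → [4, 7, 10, 16, 24, 1, 5]
i=5: ys[5] = 1+24 = 25 → [4, 7, 10, 16, 24, 25, 5]
i=6: ys[6] = 5+25 = 30 → [4, 7, 10, 16, 24, 25, 30]

[4, 7, 10, 16, 24, 25, 30]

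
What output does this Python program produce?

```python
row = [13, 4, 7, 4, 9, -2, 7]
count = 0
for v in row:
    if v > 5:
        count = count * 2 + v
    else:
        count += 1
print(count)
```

171

v=13: >5, count = 0*2+13 = 13
v=4: not >5, count = 13+1 = 14
v=7: >5, count = 14*2+7 = 35
v=4: not >5, count = 35+1 = 36
v=9: >5, count = 36*2+9 = 81
v=-2: not >5, count = 81+1 = 82
v=7: >5, count = 82*2+7 = 171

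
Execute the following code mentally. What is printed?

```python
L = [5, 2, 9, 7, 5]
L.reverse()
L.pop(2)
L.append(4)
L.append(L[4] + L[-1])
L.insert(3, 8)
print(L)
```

reverse → [5, 7, 9, 2, 5]
pop(2) removes 9 → [5, 7, 2, 5]
append 4 → [5, 7, 2, 5, 4]
append L[4]+L[-1] = 4+4 = 8 → [5, 7, 2, 5, 4, 8]
insert 8 at 3 → [5, 7, 2, 8, 5, 4, 8]

[5, 7, 2, 8, 5, 4, 8]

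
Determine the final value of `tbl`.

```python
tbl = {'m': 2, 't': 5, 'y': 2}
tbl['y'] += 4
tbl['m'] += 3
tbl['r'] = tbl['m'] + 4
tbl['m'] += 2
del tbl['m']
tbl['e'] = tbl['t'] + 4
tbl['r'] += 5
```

{'t': 5, 'y': 6, 'r': 14, 'e': 9}

tbl['y'] = 2+4 = 6 → {'m': 2, 't': 5, 'y': 6}
tbl['m'] = 2+3 = 5 → {'m': 5, 't': 5, 'y': 6}
tbl['r'] = tbl['m']+4 = 9 → {'m': 5, 't': 5, 'y': 6, 'r': 9}
tbl['m'] = 5+2 = 7 → {'m': 7, 't': 5, 'y': 6, 'r': 9}
del 'm' → {'t': 5, 'y': 6, 'r': 9}
tbl['e'] = tbl['t']+4 = 9 → {'t': 5, 'y': 6, 'r': 9, 'e': 9}
tbl['r'] = 9+5 = 14 → {'t': 5, 'y': 6, 'r': 14, 'e': 9}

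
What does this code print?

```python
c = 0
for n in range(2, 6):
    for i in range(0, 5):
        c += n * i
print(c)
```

n=2,i=0: c = 0+0 = 0
n=2,i=1: c = 0+2 = 2
n=2,i=2: c = 2+4 = 6
n=2,i=3: c = 6+6 = 12
n=2,i=4: c = 12+8 = 20
n=3,i=0: c = 20+0 = 20
n=3,i=1: c = 20+3 = 23
n=3,i=2: c = 23+6 = 29
n=3,i=3: c = 29+9 = 38
n=3,i=4: c = 38+12 = 50
n=4,i=0: c = 50+0 = 50
n=4,i=1: c = 50+4 = 54
n=4,i=2: c = 54+8 = 62
n=4,i=3: c = 62+12 = 74
n=4,i=4: c = 74+16 = 90
n=5,i=0: c = 90+0 = 90
n=5,i=1: c = 90+5 = 95
n=5,i=2: c = 95+10 = 105
n=5,i=3: c = 105+15 = 120
n=5,i=4: c = 120+20 = 140

140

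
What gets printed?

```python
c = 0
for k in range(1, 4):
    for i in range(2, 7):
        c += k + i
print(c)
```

90

k=1,i=2: c = 0+3 = 3
k=1,i=3: c = 3+4 = 7
k=1,i=4: c = 7+5 = 12
k=1,i=5: c = 12+6 = 18
k=1,i=6: c = 18+7 = 25
k=2,i=2: c = 25+4 = 29
k=2,i=3: c = 29+5 = 34
k=2,i=4: c = 34+6 = 40
k=2,i=5: c = 40+7 = 47
k=2,i=6: c = 47+8 = 55
k=3,i=2: c = 55+5 = 60
k=3,i=3: c = 60+6 = 66
k=3,i=4: c = 66+7 = 73
k=3,i=5: c = 73+8 = 81
k=3,i=6: c = 81+9 = 90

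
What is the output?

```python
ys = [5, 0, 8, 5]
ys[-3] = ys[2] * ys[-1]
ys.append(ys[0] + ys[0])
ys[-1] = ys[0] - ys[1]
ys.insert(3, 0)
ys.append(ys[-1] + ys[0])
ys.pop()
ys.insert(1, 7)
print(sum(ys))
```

30

ys[-3] = ys[2]*ys[-1] = 8*5 = 40 → [5, 40, 8, 5]
append ys[0]+ys[0] = 5+5 = 10 → [5, 40, 8, 5, 10]
ys[-1] = ys[0]-ys[1] = 5-40 = -35 → [5, 40, 8, 5, -35]
insert 0 at 3 → [5, 40, 8, 0, 5, -35]
append ys[-1]+ys[0] = (-35)+5 = -30 → [5, 40, 8, 0, 5, -35, -30]
pop() removes -30 → [5, 40, 8, 0, 5, -35]
insert 7 at 1 → [5, 7, 40, 8, 0, 5, -35]
sum = 30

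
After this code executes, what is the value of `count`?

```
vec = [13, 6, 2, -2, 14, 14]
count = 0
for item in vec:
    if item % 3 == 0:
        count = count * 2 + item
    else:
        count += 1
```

item=13: not %3==0, count = 0+1 = 1
item=6: %3==0, count = 1*2+6 = 8
item=2: not %3==0, count = 8+1 = 9
item=-2: not %3==0, count = 9+1 = 10
item=14: not %3==0, count = 10+1 = 11
item=14: not %3==0, count = 11+1 = 12

12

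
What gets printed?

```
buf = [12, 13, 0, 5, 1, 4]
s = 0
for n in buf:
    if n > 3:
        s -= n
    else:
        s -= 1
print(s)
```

n=12: >3, s = 0-12 = -12
n=13: >3, s = (-12)-13 = -25
n=0: not >3, s = (-25)-1 = -26
n=5: >3, s = (-26)-5 = -31
n=1: not >3, s = (-31)-1 = -32
n=4: >3, s = (-32)-4 = -36

-36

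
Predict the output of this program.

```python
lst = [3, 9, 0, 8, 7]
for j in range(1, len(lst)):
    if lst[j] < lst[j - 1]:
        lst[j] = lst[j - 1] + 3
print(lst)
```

[3, 9, 12, 15, 18]

j=1: 9>=3, unchanged → [3, 9, 0, 8, 7]
j=2: 0<9, lst[2] = 9+3 = 12 → [3, 9, 12, 8, 7]
j=3: 8<12, lst[3] = 12+3 = 15 → [3, 9, 12, 15, 7]
j=4: 7<15, lst[4] = 15+3 = 18 → [3, 9, 12, 15, 18]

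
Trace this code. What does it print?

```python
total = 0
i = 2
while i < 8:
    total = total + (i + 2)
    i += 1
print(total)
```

39

i=2: total = 0+4 = 4
i=3: total = 4+5 = 9
i=4: total = 9+6 = 15
i=5: total = 15+7 = 22
i=6: total = 22+8 = 30
i=7: total = 30+9 = 39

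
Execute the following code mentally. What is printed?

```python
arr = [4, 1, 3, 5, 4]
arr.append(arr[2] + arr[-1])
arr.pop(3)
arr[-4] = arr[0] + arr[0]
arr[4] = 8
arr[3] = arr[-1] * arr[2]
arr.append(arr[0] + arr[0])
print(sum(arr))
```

55

append arr[2]+arr[-1] = 3+4 = 7 → [4, 1, 3, 5, 4, 7]
pop(3) removes 5 → [4, 1, 3, 4, 7]
arr[-4] = arr[0]+arr[0] = 4+4 = 8 → [4, 8, 3, 4, 7]
arr[4] = 8 → [4, 8, 3, 4, 8]
arr[3] = arr[-1]*arr[2] = 8*3 = 24 → [4, 8, 3, 24, 8]
append arr[0]+arr[0] = 4+4 = 8 → [4, 8, 3, 24, 8, 8]
sum = 55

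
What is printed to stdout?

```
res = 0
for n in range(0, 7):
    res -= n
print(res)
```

-21

n=0: res = 0-0 = 0
n=1: res = 0-1 = -1
n=2: res = (-1)-2 = -3
n=3: res = (-3)-3 = -6
n=4: res = (-6)-4 = -10
n=5: res = (-10)-5 = -15
n=6: res = (-15)-6 = -21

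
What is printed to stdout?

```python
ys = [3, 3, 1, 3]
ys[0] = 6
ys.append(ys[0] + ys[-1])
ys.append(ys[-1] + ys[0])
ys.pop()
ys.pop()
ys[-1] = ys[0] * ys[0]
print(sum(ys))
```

46

ys[0] = 6 → [6, 3, 1, 3]
append ys[0]+ys[-1] = 6+3 = 9 → [6, 3, 1, 3, 9]
append ys[-1]+ys[0] = 9+6 = 15 → [6, 3, 1, 3, 9, 15]
pop() removes 15 → [6, 3, 1, 3, 9]
pop() removes 9 → [6, 3, 1, 3]
ys[-1] = ys[0]*ys[0] = 6*6 = 36 → [6, 3, 1, 36]
sum = 46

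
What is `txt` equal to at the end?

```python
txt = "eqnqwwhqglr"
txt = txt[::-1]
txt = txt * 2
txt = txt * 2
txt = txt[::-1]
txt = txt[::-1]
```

reverse → 'rlgqhwwqnqe'
repeat ×2 → 'rlgqhwwqnqerlgqhwwqnqe'
repeat ×2 → 'rlgqhwwqnqerlgqhwwqnqerlgqhwwqnqerlgqhwwqnqe'
reverse → 'eqnqwwhqglreqnqwwhqglreqnqwwhqglreqnqwwhqglr'
reverse → 'rlgqhwwqnqerlgqhwwqnqerlgqhwwqnqerlgqhwwqnqe'

'rlgqhwwqnqerlgqhwwqnqerlgqhwwqnqerlgqhwwqnqe'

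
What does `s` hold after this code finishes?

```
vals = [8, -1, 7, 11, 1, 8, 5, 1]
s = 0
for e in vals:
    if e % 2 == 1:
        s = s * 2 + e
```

e=8: not odd
e=-1: odd, s = 0*2+(-1) = -1
e=7: odd, s = (-1)*2+7 = 5
e=11: odd, s = 5*2+11 = 21
e=1: odd, s = 21*2+1 = 43
e=8: not odd
e=5: odd, s = 43*2+5 = 91
e=1: odd, s = 91*2+1 = 183

183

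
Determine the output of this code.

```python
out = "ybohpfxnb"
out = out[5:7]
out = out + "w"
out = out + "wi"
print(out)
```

slice [5:7] → 'fx'
+ 'w' → 'fxw'
+ 'wi' → 'fxwwi'

fxwwi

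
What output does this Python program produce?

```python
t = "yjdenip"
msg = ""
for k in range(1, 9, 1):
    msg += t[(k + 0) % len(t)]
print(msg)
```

k=1: add t[1]='j' → 'j'
k=2: add t[2]='d' → 'jd'
k=3: add t[3]='e' → 'jde'
k=4: add t[4]='n' → 'jden'
k=5: add t[5]='i' → 'jdeni'
k=6: add t[6]='p' → 'jdenip'
k=7: add t[0]='y' → 'jdenipy'
k=8: add t[1]='j' → 'jdenipyj'

jdenipyj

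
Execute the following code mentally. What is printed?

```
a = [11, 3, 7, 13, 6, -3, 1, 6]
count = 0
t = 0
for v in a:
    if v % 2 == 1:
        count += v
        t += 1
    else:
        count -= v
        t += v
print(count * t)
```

360

v=11: odd, count = 0+11 = 11; t=1
v=3: odd, count = 11+3 = 14; t=2
v=7: odd, count = 14+7 = 21; t=3
v=13: odd, count = 21+13 = 34; t=4
v=6: not odd, count = 34-6 = 28; t=10
v=-3: odd, count = 28+(-3) = 25; t=11
v=1: odd, count = 25+1 = 26; t=12
v=6: not odd, count = 26-6 = 20; t=18
count*t = 20*18 = 360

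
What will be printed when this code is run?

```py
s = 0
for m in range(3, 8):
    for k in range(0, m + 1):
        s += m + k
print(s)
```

240

m=3,k=0: s = 0+3 = 3
m=3,k=1: s = 3+4 = 7
m=3,k=2: s = 7+5 = 12
m=3,k=3: s = 12+6 = 18
m=4,k=0: s = 18+4 = 22
m=4,k=1: s = 22+5 = 27
m=4,k=2: s = 27+6 = 33
m=4,k=3: s = 33+7 = 40
m=4,k=4: s = 40+8 = 48
m=5,k=0: s = 48+5 = 53
m=5,k=1: s = 53+6 = 59
m=5,k=2: s = 59+7 = 66
m=5,k=3: s = 66+8 = 74
m=5,k=4: s = 74+9 = 83
m=5,k=5: s = 83+10 = 93
m=6,k=0: s = 93+6 = 99
m=6,k=1: s = 99+7 = 106
m=6,k=2: s = 106+8 = 114
m=6,k=3: s = 114+9 = 123
m=6,k=4: s = 123+10 = 133
m=6,k=5: s = 133+11 = 144
m=6,k=6: s = 144+12 = 156
m=7,k=0: s = 156+7 = 163
m=7,k=1: s = 163+8 = 171
m=7,k=2: s = 171+9 = 180
m=7,k=3: s = 180+10 = 190
m=7,k=4: s = 190+11 = 201
m=7,k=5: s = 201+12 = 213
m=7,k=6: s = 213+13 = 226
m=7,k=7: s = 226+14 = 240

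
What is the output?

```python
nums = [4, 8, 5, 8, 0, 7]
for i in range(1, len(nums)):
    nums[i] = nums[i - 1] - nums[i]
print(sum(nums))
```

-67

i=1: nums[1] = 4-8 = -4 → [4, -4, 5, 8, 0, 7]
i=2: nums[2] = (-4)-5 = -9 → [4, -4, -9, 8, 0, 7]
i=3: nums[3] = (-9)-8 = -17 → [4, -4, -9, -17, 0, 7]
i=4: nums[4] = (-17)-0 = -17 → [4, -4, -9, -17, -17, 7]
i=5: nums[5] = (-17)-7 = -24 → [4, -4, -9, -17, -17, -24]
sum = -67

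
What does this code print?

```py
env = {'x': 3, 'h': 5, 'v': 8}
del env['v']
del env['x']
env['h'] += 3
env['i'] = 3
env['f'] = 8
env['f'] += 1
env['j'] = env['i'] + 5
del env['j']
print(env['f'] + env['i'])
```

del 'v' → {'x': 3, 'h': 5}
del 'x' → {'h': 5}
env['h'] = 5+3 = 8 → {'h': 8}
env['i'] = 3 → {'h': 8, 'i': 3}
env['f'] = 8 → {'h': 8, 'i': 3, 'f': 8}
env['f'] = 8+1 = 9 → {'h': 8, 'i': 3, 'f': 9}
env['j'] = env['i']+5 = 8 → {'h': 8, 'i': 3, 'f': 9, 'j': 8}
del 'j' → {'h': 8, 'i': 3, 'f': 9}
env['f']+env['i'] = 9+3 = 12

12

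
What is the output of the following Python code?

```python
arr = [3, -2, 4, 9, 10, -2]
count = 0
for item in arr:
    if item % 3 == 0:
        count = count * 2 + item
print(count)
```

15

item=3: %3==0, count = 0*2+3 = 3
item=-2: not %3==0
item=4: not %3==0
item=9: %3==0, count = 3*2+9 = 15
item=10: not %3==0
item=-2: not %3==0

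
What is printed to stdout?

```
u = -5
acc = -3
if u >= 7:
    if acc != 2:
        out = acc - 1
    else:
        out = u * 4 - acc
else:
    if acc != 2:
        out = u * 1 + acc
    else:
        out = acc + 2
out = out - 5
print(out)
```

u=-5, acc=-3
u >= 7 is False; acc != 2 is True
→ out = u * 1 + acc = -8
out = (-8)-5 = -13

-13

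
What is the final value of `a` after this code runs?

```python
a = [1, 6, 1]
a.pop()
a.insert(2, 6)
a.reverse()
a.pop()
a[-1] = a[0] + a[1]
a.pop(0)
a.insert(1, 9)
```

[12, 9]

pop() removes 1 → [1, 6]
insert 6 at 2 → [1, 6, 6]
reverse → [6, 6, 1]
pop() removes 1 → [6, 6]
a[-1] = a[0]+a[1] = 6+6 = 12 → [6, 12]
pop(0) removes 6 → [12]
insert 9 at 1 → [12, 9]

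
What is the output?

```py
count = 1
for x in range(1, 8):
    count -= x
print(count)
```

x=1: count = 1-1 = 0
x=2: count = 0-2 = -2
x=3: count = (-2)-3 = -5
x=4: count = (-5)-4 = -9
x=5: count = (-9)-5 = -14
x=6: count = (-14)-6 = -20
x=7: count = (-20)-7 = -27

-27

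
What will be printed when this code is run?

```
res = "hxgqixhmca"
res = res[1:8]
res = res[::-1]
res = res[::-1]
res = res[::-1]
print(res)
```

mhxiqgx

slice [1:8] → 'xgqixhm'
reverse → 'mhxiqgx'
reverse → 'xgqixhm'
reverse → 'mhxiqgx'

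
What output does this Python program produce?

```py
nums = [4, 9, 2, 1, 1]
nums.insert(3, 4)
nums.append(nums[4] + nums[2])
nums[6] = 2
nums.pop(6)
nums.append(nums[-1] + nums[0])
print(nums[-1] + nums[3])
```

9

insert 4 at 3 → [4, 9, 2, 4, 1, 1]
append nums[4]+nums[2] = 1+2 = 3 → [4, 9, 2, 4, 1, 1, 3]
nums[6] = 2 → [4, 9, 2, 4, 1, 1, 2]
pop(6) removes 2 → [4, 9, 2, 4, 1, 1]
append nums[-1]+nums[0] = 1+4 = 5 → [4, 9, 2, 4, 1, 1, 5]
nums[-1]+nums[3] = 5+4 = 9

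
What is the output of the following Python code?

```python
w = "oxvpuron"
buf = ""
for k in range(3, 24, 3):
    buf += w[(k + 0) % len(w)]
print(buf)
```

poxunvr

k=3: add w[3]='p' → 'p'
k=6: add w[6]='o' → 'po'
k=9: add w[1]='x' → 'pox'
k=12: add w[4]='u' → 'poxu'
k=15: add w[7]='n' → 'poxun'
k=18: add w[2]='v' → 'poxunv'
k=21: add w[5]='r' → 'poxunvr'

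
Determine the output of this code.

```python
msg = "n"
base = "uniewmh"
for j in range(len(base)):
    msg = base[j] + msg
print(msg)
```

j=0: prepend 'u' → 'un'
j=1: prepend 'n' → 'nun'
j=2: prepend 'i' → 'inun'
j=3: prepend 'e' → 'einun'
j=4: prepend 'w' → 'weinun'
j=5: prepend 'm' → 'mweinun'
j=6: prepend 'h' → 'hmweinun'

hmweinun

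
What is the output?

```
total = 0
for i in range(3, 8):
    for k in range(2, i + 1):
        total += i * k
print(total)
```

i=3,k=2: total = 0+6 = 6
i=3,k=3: total = 6+9 = 15
i=4,k=2: total = 15+8 = 23
i=4,k=3: total = 23+12 = 35
i=4,k=4: total = 35+16 = 51
i=5,k=2: total = 51+10 = 61
i=5,k=3: total = 61+15 = 76
i=5,k=4: total = 76+20 = 96
i=5,k=5: total = 96+25 = 121
i=6,k=2: total = 121+12 = 133
i=6,k=3: total = 133+18 = 151
i=6,k=4: total = 151+24 = 175
i=6,k=5: total = 175+30 = 205
i=6,k=6: total = 205+36 = 241
i=7,k=2: total = 241+14 = 255
i=7,k=3: total = 255+21 = 276
i=7,k=4: total = 276+28 = 304
i=7,k=5: total = 304+35 = 339
i=7,k=6: total = 339+42 = 381
i=7,k=7: total = 381+49 = 430

430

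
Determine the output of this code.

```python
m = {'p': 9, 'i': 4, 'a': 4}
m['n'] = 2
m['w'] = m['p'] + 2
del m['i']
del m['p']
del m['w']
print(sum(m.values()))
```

m['n'] = 2 → {'p': 9, 'i': 4, 'a': 4, 'n': 2}
m['w'] = m['p']+2 = 11 → {'p': 9, 'i': 4, 'a': 4, 'n': 2, 'w': 11}
del 'i' → {'p': 9, 'a': 4, 'n': 2, 'w': 11}
del 'p' → {'a': 4, 'n': 2, 'w': 11}
del 'w' → {'a': 4, 'n': 2}
sum of values = 6

6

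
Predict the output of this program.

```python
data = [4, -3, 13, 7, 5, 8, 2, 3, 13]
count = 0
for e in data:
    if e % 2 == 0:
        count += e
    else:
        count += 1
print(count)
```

20

e=4: even, count = 0+4 = 4
e=-3: not even, count = 4+1 = 5
e=13: not even, count = 5+1 = 6
e=7: not even, count = 6+1 = 7
e=5: not even, count = 7+1 = 8
e=8: even, count = 8+8 = 16
e=2: even, count = 16+2 = 18
e=3: not even, count = 18+1 = 19
e=13: not even, count = 19+1 = 20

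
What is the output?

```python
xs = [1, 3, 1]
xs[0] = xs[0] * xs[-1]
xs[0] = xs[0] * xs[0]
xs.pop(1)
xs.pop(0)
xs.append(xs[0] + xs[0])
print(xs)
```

[1, 2]

xs[0] = xs[0]*xs[-1] = 1*1 = 1 → [1, 3, 1]
xs[0] = xs[0]*xs[0] = 1*1 = 1 → [1, 3, 1]
pop(1) removes 3 → [1, 1]
pop(0) removes 1 → [1]
append xs[0]+xs[0] = 1+1 = 2 → [1, 2]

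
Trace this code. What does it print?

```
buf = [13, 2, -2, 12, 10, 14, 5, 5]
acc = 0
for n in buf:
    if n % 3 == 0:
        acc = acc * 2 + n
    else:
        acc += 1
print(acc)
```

n=13: not %3==0, acc = 0+1 = 1
n=2: not %3==0, acc = 1+1 = 2
n=-2: not %3==0, acc = 2+1 = 3
n=12: %3==0, acc = 3*2+12 = 18
n=10: not %3==0, acc = 18+1 = 19
n=14: not %3==0, acc = 19+1 = 20
n=5: not %3==0, acc = 20+1 = 21
n=5: not %3==0, acc = 21+1 = 22

22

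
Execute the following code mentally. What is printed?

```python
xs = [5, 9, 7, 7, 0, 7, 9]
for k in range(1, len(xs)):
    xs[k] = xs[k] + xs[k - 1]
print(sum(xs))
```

175

k=1: xs[1] = 9+5 = 14 → [5, 14, 7, 7, 0, 7, 9]
k=2: xs[2] = 7+14 = 21 → [5, 14, 21, 7, 0, 7, 9]
k=3: xs[3] = 7+21 = 28 → [5, 14, 21, 28, 0, 7, 9]
k=4: xs[4] = 0+28 = 28 → [5, 14, 21, 28, 28, 7, 9]
k=5: xs[5] = 7+28 = 35 → [5, 14, 21, 28, 28, 35, 9]
k=6: xs[6] = 9+35 = 44 → [5, 14, 21, 28, 28, 35, 44]
sum = 175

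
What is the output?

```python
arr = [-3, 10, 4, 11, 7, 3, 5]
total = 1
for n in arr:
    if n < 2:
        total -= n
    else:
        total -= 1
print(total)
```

-2

n=-3: <2, total = 1-(-3) = 4
n=10: not <2, total = 4-1 = 3
n=4: not <2, total = 3-1 = 2
n=11: not <2, total = 2-1 = 1
n=7: not <2, total = 1-1 = 0
n=3: not <2, total = 0-1 = -1
n=5: not <2, total = (-1)-1 = -2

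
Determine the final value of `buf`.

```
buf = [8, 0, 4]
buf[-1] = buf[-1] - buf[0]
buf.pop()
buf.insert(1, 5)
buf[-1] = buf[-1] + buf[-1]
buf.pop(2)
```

[8, 5]

buf[-1] = buf[-1]-buf[0] = 4-8 = -4 → [8, 0, -4]
pop() removes -4 → [8, 0]
insert 5 at 1 → [8, 5, 0]
buf[-1] = buf[-1]+buf[-1] = 0+0 = 0 → [8, 5, 0]
pop(2) removes 0 → [8, 5]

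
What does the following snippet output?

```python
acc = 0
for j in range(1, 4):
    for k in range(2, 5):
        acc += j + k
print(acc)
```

j=1,k=2: acc = 0+3 = 3
j=1,k=3: acc = 3+4 = 7
j=1,k=4: acc = 7+5 = 12
j=2,k=2: acc = 12+4 = 16
j=2,k=3: acc = 16+5 = 21
j=2,k=4: acc = 21+6 = 27
j=3,k=2: acc = 27+5 = 32
j=3,k=3: acc = 32+6 = 38
j=3,k=4: acc = 38+7 = 45

45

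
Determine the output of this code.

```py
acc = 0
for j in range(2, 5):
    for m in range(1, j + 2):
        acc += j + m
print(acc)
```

j=2,m=1: acc = 0+3 = 3
j=2,m=2: acc = 3+4 = 7
j=2,m=3: acc = 7+5 = 12
j=3,m=1: acc = 12+4 = 16
j=3,m=2: acc = 16+5 = 21
j=3,m=3: acc = 21+6 = 27
j=3,m=4: acc = 27+7 = 34
j=4,m=1: acc = 34+5 = 39
j=4,m=2: acc = 39+6 = 45
j=4,m=3: acc = 45+7 = 52
j=4,m=4: acc = 52+8 = 60
j=4,m=5: acc = 60+9 = 69

69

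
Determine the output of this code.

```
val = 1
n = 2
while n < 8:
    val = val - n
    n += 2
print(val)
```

n=2: val = 1-2 = -1
n=4: val = (-1)-4 = -5
n=6: val = (-5)-6 = -11

-11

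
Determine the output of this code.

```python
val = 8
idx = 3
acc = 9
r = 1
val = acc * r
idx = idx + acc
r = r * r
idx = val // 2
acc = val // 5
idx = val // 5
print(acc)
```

1

val = 9*1 = 9
idx = 3+9 = 12
r = 1*1 = 1
idx = 9//2 = 4
acc = 9//5 = 1
idx = 9//5 = 1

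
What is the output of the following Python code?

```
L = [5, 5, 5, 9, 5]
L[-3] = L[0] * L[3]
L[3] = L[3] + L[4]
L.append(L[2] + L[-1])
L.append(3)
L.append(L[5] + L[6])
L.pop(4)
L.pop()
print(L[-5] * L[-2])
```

250

L[-3] = L[0]*L[3] = 5*9 = 45 → [5, 5, 45, 9, 5]
L[3] = L[3]+L[4] = 9+5 = 14 → [5, 5, 45, 14, 5]
append L[2]+L[-1] = 45+5 = 50 → [5, 5, 45, 14, 5, 50]
append 3 → [5, 5, 45, 14, 5, 50, 3]
append L[5]+L[6] = 50+3 = 53 → [5, 5, 45, 14, 5, 50, 3, 53]
pop(4) removes 5 → [5, 5, 45, 14, 50, 3, 53]
pop() removes 53 → [5, 5, 45, 14, 50, 3]
L[-5]*L[-2] = 5*50 = 250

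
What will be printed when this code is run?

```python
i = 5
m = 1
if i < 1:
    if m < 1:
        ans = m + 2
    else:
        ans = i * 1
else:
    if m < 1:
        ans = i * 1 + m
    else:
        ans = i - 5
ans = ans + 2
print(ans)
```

2

i=5, m=1
i < 1 is False; m < 1 is False
→ ans = i - 5 = 0
ans = 0+2 = 2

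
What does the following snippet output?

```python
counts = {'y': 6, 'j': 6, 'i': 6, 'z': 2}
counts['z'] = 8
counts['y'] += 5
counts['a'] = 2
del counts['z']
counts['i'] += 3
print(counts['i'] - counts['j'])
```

counts['z'] = 8 → {'y': 6, 'j': 6, 'i': 6, 'z': 8}
counts['y'] = 6+5 = 11 → {'y': 11, 'j': 6, 'i': 6, 'z': 8}
counts['a'] = 2 → {'y': 11, 'j': 6, 'i': 6, 'z': 8, 'a': 2}
del 'z' → {'y': 11, 'j': 6, 'i': 6, 'a': 2}
counts['i'] = 6+3 = 9 → {'y': 11, 'j': 6, 'i': 9, 'a': 2}
counts['i']-counts['j'] = 9-6 = 3

3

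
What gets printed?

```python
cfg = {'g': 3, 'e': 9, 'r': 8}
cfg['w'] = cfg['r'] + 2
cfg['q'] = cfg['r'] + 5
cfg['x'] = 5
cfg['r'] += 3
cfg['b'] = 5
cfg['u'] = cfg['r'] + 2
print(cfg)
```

{'g': 3, 'e': 9, 'r': 11, 'w': 10, 'q': 13, 'x': 5, 'b': 5, 'u': 13}

cfg['w'] = cfg['r']+2 = 10 → {'g': 3, 'e': 9, 'r': 8, 'w': 10}
cfg['q'] = cfg['r']+5 = 13 → {'g': 3, 'e': 9, 'r': 8, 'w': 10, 'q': 13}
cfg['x'] = 5 → {'g': 3, 'e': 9, 'r': 8, 'w': 10, 'q': 13, 'x': 5}
cfg['r'] = 8+3 = 11 → {'g': 3, 'e': 9, 'r': 11, 'w': 10, 'q': 13, 'x': 5}
cfg['b'] = 5 → {'g': 3, 'e': 9, 'r': 11, 'w': 10, 'q': 13, 'x': 5, 'b': 5}
cfg['u'] = cfg['r']+2 = 13 → {'g': 3, 'e': 9, 'r': 11, 'w': 10, 'q': 13, 'x': 5, 'b': 5, 'u': 13}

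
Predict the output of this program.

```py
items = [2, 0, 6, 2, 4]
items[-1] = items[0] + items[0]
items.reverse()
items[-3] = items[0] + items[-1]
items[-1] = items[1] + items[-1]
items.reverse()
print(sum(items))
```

items[-1] = items[0]+items[0] = 2+2 = 4 → [2, 0, 6, 2, 4]
reverse → [4, 2, 6, 0, 2]
items[-3] = items[0]+items[-1] = 4+2 = 6 → [4, 2, 6, 0, 2]
items[-1] = items[1]+items[-1] = 2+2 = 4 → [4, 2, 6, 0, 4]
reverse → [4, 0, 6, 2, 4]
sum = 16

16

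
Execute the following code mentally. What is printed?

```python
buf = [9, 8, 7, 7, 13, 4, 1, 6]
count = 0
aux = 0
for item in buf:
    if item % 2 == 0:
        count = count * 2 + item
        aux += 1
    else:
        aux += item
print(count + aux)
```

86

item=9: not even; aux=9
item=8: even, count = 0*2+8 = 8; aux=10
item=7: not even; aux=17
item=7: not even; aux=24
item=13: not even; aux=37
item=4: even, count = 8*2+4 = 20; aux=38
item=1: not even; aux=39
item=6: even, count = 20*2+6 = 46; aux=40
count+aux = 46+40 = 86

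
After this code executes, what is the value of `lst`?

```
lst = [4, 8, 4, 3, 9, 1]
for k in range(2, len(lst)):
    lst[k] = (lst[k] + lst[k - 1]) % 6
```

[4, 8, 0, 3, 0, 1]

k=2: lst[2] = (4+8)%6 = 0 → [4, 8, 0, 3, 9, 1]
k=3: lst[3] = (3+0)%6 = 3 → [4, 8, 0, 3, 9, 1]
k=4: lst[4] = (9+3)%6 = 0 → [4, 8, 0, 3, 0, 1]
k=5: lst[5] = (1+0)%6 = 1 → [4, 8, 0, 3, 0, 1]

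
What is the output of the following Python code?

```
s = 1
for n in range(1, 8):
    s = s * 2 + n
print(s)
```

375

n=1: s = 1*2+1 = 3
n=2: s = 3*2+2 = 8
n=3: s = 8*2+3 = 19
n=4: s = 19*2+4 = 42
n=5: s = 42*2+5 = 89
n=6: s = 89*2+6 = 184
n=7: s = 184*2+7 = 375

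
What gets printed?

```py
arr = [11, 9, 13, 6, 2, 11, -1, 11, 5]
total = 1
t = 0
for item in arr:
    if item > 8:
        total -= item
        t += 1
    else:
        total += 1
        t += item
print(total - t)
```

-67

item=11: >8, total = 1-11 = -10; t=1
item=9: >8, total = (-10)-9 = -19; t=2
item=13: >8, total = (-19)-13 = -32; t=3
item=6: not >8, total = (-32)+1 = -31; t=9
item=2: not >8, total = (-31)+1 = -30; t=11
item=11: >8, total = (-30)-11 = -41; t=12
item=-1: not >8, total = (-41)+1 = -40; t=11
item=11: >8, total = (-40)-11 = -51; t=12
item=5: not >8, total = (-51)+1 = -50; t=17
total-t = (-50)-17 = -67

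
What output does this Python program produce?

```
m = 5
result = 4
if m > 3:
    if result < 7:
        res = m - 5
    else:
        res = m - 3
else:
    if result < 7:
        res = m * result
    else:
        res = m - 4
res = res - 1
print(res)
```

-1

m=5, result=4
m > 3 is True; result < 7 is True
→ res = m - 5 = 0
res = 0-1 = -1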